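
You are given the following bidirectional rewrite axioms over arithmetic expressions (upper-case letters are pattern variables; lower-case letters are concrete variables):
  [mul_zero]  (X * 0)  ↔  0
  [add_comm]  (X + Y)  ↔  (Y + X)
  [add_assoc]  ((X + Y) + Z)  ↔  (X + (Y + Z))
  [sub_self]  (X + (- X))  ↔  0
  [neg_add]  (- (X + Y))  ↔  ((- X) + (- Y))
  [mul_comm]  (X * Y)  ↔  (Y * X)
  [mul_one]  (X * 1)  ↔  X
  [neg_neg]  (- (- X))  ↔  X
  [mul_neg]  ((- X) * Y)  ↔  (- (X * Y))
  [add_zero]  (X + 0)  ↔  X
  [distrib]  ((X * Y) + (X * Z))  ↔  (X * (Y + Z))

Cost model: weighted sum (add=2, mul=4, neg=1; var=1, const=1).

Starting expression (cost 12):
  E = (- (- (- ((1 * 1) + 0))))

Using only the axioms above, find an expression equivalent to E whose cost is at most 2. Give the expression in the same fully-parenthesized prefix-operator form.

(- 1)   [cost 2]

(1) (1 * 1)  =[mul_one →]=  1    ⊢ (- (- (- (1 + 0))))
(2) (- (- (- (1 + 0))))  =[neg_neg →]=  (- (1 + 0))
(3) (1 + 0)  =[add_zero →]=  1    ⊢ cost 2, within 2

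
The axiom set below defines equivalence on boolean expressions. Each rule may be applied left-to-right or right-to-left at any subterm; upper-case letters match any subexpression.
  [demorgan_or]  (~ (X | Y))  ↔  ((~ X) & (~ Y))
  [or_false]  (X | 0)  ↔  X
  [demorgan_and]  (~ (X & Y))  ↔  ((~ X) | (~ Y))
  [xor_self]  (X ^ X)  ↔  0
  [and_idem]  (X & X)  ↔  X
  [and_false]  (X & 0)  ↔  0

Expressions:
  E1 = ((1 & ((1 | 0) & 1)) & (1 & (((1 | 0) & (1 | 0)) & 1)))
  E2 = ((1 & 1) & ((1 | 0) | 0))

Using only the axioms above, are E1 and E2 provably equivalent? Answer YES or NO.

(1) ((1 | 0) & (1 | 0))  =[and_idem →]=  (1 | 0)    ⊢ ((1 & ((1 | 0) & 1)) & (1 & ((1 | 0) & 1)))
(2) ((1 & ((1 | 0) & 1)) & (1 & ((1 | 0) & 1)))  =[and_idem →]=  (1 & ((1 | 0) & 1))
(3) (1 | 0)  =[or_false →]=  1    ⊢ (1 & (1 & 1))
(4) (1 & 1)  =[and_idem →]=  1    ⊢ (1 & 1)
(5) 1  =[or_false ←]=  (1 | 0)    ⊢ (1 & (1 | 0))
(6) 1  =[and_idem ←]=  (1 & 1)    ⊢ ((1 & 1) & (1 | 0))
(7) (1 | 0)  =[or_false ←]=  ((1 | 0) | 0)    ⊢ E2

YES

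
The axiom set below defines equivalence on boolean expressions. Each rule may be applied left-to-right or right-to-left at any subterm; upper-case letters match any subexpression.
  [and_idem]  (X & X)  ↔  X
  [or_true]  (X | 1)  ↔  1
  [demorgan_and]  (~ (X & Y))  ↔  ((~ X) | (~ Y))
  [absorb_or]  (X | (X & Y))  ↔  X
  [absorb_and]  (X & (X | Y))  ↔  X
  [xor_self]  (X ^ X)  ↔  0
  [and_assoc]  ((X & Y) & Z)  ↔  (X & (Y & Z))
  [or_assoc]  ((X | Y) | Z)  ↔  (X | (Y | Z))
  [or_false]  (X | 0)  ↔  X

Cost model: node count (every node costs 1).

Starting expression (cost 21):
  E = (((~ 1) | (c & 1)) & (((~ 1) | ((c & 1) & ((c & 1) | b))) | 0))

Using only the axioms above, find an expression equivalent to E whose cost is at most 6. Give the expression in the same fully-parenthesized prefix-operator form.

((~ 1) | (c & 1))   [cost 6]

step 1: absorb_and (→) rewrites ((c & 1) & ((c & 1) | b)) into (c & 1), now (((~ 1) | (c & 1)) & (((~ 1) | (c & 1)) | 0))
step 2: or_false (→) rewrites (((~ 1) | (c & 1)) | 0) into ((~ 1) | (c & 1)), now (((~ 1) | (c & 1)) & ((~ 1) | (c & 1)))
step 3: and_idem (→) rewrites (((~ 1) | (c & 1)) & ((~ 1) | (c & 1))) into ((~ 1) | (c & 1)), reaching cost 6 (bound 6)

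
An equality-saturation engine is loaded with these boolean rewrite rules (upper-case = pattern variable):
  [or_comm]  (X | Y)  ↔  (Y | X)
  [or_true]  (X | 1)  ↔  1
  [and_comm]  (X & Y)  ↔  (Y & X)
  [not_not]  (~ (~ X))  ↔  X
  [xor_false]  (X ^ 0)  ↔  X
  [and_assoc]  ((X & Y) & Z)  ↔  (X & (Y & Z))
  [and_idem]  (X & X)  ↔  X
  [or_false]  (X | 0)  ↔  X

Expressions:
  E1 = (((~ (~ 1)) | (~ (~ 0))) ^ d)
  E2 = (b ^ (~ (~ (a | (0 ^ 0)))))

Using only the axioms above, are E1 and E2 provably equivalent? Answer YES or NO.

The axioms are sound identities: if E1 ↔* E2 then E1 and E2 evaluate identically under any assignment.
Under a=0, b=0, d=0: E1 evaluates to 1, E2 to 0. Distinct ⇒ no rewrite sequence connects them.

NO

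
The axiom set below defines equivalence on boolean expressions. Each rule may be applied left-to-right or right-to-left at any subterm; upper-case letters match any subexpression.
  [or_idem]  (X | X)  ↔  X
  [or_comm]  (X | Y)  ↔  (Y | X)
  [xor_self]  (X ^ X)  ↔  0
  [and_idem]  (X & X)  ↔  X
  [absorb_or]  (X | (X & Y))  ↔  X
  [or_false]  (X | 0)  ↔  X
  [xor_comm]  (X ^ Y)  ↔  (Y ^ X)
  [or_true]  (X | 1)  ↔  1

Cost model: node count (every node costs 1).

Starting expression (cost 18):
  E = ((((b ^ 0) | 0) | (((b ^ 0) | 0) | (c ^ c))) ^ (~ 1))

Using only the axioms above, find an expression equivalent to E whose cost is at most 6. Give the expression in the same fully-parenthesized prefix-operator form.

step 1: or_false (→) rewrites ((b ^ 0) | 0) into (b ^ 0), now ((((b ^ 0) | 0) | ((b ^ 0) | (c ^ c))) ^ (~ 1))
step 2: xor_self (→) rewrites (c ^ c) into 0, now ((((b ^ 0) | 0) | ((b ^ 0) | 0)) ^ (~ 1))
step 3: or_idem (→) rewrites (((b ^ 0) | 0) | ((b ^ 0) | 0)) into ((b ^ 0) | 0), now (((b ^ 0) | 0) ^ (~ 1))
step 4: or_false (→) rewrites ((b ^ 0) | 0) into (b ^ 0), reaching cost 6 (bound 6)

((b ^ 0) ^ (~ 1))   [cost 6]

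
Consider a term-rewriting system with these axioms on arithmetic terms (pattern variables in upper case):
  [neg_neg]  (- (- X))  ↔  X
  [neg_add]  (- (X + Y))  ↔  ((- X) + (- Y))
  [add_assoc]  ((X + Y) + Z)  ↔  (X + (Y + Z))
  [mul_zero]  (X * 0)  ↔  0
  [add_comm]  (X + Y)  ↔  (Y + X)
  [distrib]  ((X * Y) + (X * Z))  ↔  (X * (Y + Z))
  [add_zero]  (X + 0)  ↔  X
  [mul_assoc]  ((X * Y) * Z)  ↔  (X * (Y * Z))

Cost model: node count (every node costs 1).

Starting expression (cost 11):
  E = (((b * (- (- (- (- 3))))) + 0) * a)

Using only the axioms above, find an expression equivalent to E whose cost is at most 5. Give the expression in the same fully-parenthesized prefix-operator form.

((b * 3) * a)   [cost 5]

1. [neg_neg →] (- (- (- 3)))  →  (- 3);  E = (((b * (- (- 3))) + 0) * a)
2. [add_zero →] ((b * (- (- 3))) + 0)  →  (b * (- (- 3)));  E = ((b * (- (- 3))) * a)
3. [neg_neg →] (- (- 3))  →  3;  cost 5 ≤ 5, done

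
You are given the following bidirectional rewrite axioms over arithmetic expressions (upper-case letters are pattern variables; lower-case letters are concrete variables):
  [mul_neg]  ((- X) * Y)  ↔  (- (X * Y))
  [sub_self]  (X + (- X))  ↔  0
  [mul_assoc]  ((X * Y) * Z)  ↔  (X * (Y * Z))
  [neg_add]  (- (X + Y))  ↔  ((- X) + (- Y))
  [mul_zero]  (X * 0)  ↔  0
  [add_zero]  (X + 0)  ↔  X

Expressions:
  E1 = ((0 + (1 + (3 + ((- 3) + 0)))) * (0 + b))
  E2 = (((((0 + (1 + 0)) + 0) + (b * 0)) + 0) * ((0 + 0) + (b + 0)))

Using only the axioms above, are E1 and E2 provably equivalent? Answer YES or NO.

step 1: add_zero (→) rewrites ((- 3) + 0) into (- 3), now ((0 + (1 + (3 + (- 3)))) * (0 + b))
step 2: sub_self (→) rewrites (3 + (- 3)) into 0, now ((0 + (1 + 0)) * (0 + b))
step 3: add_zero (→) rewrites (1 + 0) into 1, now ((0 + 1) * (0 + b))
step 4: add_zero (←) rewrites (0 + 1) into ((0 + 1) + 0), now (((0 + 1) + 0) * (0 + b))
step 5: add_zero (←) rewrites b into (b + 0), now (((0 + 1) + 0) * (0 + (b + 0)))
step 6: add_zero (←) rewrites 0 into (0 + 0), now (((0 + 1) + 0) * ((0 + 0) + (b + 0)))
step 7: mul_zero (←) rewrites 0 into (b * 0), now (((0 + 1) + (b * 0)) * ((0 + 0) + (b + 0)))
step 8: add_zero (←) rewrites (0 + 1) into ((0 + 1) + 0), now ((((0 + 1) + 0) + (b * 0)) * ((0 + 0) + (b + 0)))
step 9: add_zero (←) rewrites 1 into (1 + 0), now ((((0 + (1 + 0)) + 0) + (b * 0)) * ((0 + 0) + (b + 0)))
step 10: add_zero (←) rewrites (((0 + (1 + 0)) + 0) + (b * 0)) into ((((0 + (1 + 0)) + 0) + (b * 0)) + 0), which is E2

YES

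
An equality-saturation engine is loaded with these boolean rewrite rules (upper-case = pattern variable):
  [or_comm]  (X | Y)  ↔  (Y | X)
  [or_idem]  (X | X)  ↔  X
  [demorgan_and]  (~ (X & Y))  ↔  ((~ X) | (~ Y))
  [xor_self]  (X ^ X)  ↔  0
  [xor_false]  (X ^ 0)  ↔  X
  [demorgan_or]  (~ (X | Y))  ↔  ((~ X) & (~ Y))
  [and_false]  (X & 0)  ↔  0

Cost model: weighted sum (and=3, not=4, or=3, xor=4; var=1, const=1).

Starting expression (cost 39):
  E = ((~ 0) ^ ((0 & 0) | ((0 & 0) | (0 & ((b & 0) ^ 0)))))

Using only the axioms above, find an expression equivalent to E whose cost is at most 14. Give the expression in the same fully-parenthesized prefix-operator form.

((~ 0) ^ (0 & 0))   [cost 14]

1. [xor_false →] ((b & 0) ^ 0)  →  (b & 0);  E = ((~ 0) ^ ((0 & 0) | ((0 & 0) | (0 & (b & 0)))))
2. [and_false →] (b & 0)  →  0;  E = ((~ 0) ^ ((0 & 0) | ((0 & 0) | (0 & 0))))
3. [or_idem →] ((0 & 0) | (0 & 0))  →  (0 & 0);  E = ((~ 0) ^ ((0 & 0) | (0 & 0)))
4. [or_idem →] ((0 & 0) | (0 & 0))  →  (0 & 0);  cost 14 ≤ 14, done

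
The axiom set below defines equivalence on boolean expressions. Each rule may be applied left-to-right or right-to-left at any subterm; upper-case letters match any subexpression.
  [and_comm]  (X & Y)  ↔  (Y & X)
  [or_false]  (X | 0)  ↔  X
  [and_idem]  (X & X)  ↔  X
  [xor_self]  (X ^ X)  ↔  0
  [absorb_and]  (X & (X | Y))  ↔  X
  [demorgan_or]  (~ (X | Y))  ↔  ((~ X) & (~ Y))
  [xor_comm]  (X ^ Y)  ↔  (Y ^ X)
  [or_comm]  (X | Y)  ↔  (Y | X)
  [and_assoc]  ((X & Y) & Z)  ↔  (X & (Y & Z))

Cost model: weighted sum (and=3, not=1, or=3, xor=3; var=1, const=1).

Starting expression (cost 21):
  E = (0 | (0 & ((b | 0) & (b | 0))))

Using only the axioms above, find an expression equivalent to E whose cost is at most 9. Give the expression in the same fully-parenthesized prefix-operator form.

step 1: and_idem (→) rewrites ((b | 0) & (b | 0)) into (b | 0), now (0 | (0 & (b | 0)))
step 2: and_comm (→) rewrites (0 & (b | 0)) into ((b | 0) & 0), now (0 | ((b | 0) & 0))
step 3: or_false (→) rewrites (b | 0) into b, reaching cost 9 (bound 9)

(0 | (b & 0))   [cost 9]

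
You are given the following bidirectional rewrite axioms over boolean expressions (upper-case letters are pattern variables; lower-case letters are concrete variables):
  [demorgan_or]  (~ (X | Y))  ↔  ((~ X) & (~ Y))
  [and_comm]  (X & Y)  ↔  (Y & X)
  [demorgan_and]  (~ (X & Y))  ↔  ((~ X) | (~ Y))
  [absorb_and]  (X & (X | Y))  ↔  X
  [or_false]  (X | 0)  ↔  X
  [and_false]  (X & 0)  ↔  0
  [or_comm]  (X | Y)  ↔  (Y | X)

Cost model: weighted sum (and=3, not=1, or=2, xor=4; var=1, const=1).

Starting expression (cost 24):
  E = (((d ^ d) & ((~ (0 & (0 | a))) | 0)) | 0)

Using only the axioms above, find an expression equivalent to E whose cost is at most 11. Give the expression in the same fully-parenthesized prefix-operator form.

((d ^ d) & (~ 0))   [cost 11]

1. [absorb_and →] (0 & (0 | a))  →  0;  E = (((d ^ d) & ((~ 0) | 0)) | 0)
2. [or_false →] ((~ 0) | 0)  →  (~ 0);  E = (((d ^ d) & (~ 0)) | 0)
3. [or_false →] (((d ^ d) & (~ 0)) | 0)  →  ((d ^ d) & (~ 0));  cost 11 ≤ 11, done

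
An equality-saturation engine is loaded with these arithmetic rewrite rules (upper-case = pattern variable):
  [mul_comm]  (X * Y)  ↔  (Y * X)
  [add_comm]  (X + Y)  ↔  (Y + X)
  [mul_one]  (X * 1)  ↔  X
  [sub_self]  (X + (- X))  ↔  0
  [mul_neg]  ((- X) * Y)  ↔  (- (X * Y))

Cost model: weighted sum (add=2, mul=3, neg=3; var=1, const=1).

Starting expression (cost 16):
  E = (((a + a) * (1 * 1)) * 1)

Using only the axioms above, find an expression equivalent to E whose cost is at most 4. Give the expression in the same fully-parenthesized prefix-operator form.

(a + a)   [cost 4]

step 1: mul_one (→) rewrites (1 * 1) into 1, now (((a + a) * 1) * 1)
step 2: mul_one (→) rewrites (((a + a) * 1) * 1) into ((a + a) * 1)
step 3: mul_one (→) rewrites ((a + a) * 1) into (a + a), reaching cost 4 (bound 4)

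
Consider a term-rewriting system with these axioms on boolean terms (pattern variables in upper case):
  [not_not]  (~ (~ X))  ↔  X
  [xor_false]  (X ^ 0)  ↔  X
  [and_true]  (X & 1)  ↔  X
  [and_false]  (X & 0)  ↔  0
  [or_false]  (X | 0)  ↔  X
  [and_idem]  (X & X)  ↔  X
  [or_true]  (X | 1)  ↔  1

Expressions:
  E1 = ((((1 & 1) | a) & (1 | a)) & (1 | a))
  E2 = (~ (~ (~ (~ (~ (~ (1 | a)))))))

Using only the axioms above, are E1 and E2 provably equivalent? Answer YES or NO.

YES

1. [and_true →] (1 & 1)  →  1;  E1 = (((1 | a) & (1 | a)) & (1 | a))
2. [and_idem →] ((1 | a) & (1 | a))  →  (1 | a);  E1 = ((1 | a) & (1 | a))
3. [and_idem →] ((1 | a) & (1 | a))  →  (1 | a)
4. [not_not ←] (1 | a)  →  (~ (~ (1 | a)))
5. [not_not ←] (1 | a)  →  (~ (~ (1 | a)));  E1 = (~ (~ (~ (~ (1 | a)))))
6. [not_not ←] (~ (~ (~ (~ (1 | a)))))  →  (~ (~ (~ (~ (~ (~ (1 | a)))))));  this is E2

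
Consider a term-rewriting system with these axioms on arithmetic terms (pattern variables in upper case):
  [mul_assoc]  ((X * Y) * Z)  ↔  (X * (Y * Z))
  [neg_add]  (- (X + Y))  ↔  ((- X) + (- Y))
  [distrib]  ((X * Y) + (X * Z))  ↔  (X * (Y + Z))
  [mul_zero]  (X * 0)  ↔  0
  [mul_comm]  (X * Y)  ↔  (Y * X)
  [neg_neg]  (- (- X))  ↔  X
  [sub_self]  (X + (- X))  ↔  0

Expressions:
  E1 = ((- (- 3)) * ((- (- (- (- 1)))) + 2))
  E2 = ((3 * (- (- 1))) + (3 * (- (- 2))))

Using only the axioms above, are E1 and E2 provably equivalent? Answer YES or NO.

step 1: neg_neg (→) rewrites (- (- 3)) into 3, now (3 * ((- (- (- (- 1)))) + 2))
step 2: neg_neg (→) rewrites (- (- 1)) into 1, now (3 * ((- (- 1)) + 2))
step 3: neg_neg (→) rewrites (- (- 1)) into 1, now (3 * (1 + 2))
step 4: distrib (←) rewrites (3 * (1 + 2)) into ((3 * 1) + (3 * 2))
step 5: neg_neg (←) rewrites 1 into (- (- 1)), now ((3 * (- (- 1))) + (3 * 2))
step 6: neg_neg (←) rewrites 2 into (- (- 2)), which is E2

YES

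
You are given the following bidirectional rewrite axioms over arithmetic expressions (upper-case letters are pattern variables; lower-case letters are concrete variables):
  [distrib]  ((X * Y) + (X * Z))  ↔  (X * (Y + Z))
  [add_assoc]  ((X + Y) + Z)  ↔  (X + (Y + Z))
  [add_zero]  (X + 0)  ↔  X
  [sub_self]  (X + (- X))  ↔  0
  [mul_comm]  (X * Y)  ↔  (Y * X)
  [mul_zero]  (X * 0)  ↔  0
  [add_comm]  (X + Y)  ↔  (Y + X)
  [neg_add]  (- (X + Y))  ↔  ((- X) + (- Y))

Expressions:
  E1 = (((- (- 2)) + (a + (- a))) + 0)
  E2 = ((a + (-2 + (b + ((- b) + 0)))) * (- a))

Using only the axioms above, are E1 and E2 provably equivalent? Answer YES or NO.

Every axiom is a valid identity, so a rewrite proof would force E1 and E2 to agree under every assignment.
At a=0, b=0: E1 = 2 but E2 = 0; they differ, so no derivation exists.

NO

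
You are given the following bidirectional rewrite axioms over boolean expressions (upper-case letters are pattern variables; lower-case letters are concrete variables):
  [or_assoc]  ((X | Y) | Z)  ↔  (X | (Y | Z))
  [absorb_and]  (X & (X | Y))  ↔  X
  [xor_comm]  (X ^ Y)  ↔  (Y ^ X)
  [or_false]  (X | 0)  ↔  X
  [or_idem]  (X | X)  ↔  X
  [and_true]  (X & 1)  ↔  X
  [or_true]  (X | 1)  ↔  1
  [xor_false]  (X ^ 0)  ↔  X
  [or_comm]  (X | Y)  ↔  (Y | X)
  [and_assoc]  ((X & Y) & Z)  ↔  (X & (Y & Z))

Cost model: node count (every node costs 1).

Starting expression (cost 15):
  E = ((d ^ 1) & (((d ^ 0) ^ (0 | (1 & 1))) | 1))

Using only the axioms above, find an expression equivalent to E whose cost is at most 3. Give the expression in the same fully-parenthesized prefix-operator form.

step 1: and_true (→) rewrites (1 & 1) into 1, now ((d ^ 1) & (((d ^ 0) ^ (0 | 1)) | 1))
step 2: or_true (→) rewrites (0 | 1) into 1, now ((d ^ 1) & (((d ^ 0) ^ 1) | 1))
step 3: xor_false (→) rewrites (d ^ 0) into d, now ((d ^ 1) & ((d ^ 1) | 1))
step 4: absorb_and (→) rewrites ((d ^ 1) & ((d ^ 1) | 1)) into (d ^ 1), reaching cost 3 (bound 3)

(d ^ 1)   [cost 3]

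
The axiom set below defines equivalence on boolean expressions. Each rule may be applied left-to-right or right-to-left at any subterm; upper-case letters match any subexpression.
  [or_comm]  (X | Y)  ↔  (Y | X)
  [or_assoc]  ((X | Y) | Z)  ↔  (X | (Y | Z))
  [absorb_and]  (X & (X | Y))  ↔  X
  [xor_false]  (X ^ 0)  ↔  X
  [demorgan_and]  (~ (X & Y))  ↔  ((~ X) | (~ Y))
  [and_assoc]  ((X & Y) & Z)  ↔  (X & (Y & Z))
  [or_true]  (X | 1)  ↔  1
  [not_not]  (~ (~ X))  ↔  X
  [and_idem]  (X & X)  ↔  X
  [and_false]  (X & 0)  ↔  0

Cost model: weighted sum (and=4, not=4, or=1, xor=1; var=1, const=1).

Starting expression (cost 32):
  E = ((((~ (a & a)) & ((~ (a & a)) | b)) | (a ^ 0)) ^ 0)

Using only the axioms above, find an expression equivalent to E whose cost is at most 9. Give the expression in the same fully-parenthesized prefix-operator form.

((~ a) | (a ^ 0))   [cost 9]

step 1: absorb_and (→) rewrites ((~ (a & a)) & ((~ (a & a)) | b)) into (~ (a & a)), now (((~ (a & a)) | (a ^ 0)) ^ 0)
step 2: xor_false (→) rewrites (((~ (a & a)) | (a ^ 0)) ^ 0) into ((~ (a & a)) | (a ^ 0))
step 3: and_idem (→) rewrites (a & a) into a, reaching cost 9 (bound 9)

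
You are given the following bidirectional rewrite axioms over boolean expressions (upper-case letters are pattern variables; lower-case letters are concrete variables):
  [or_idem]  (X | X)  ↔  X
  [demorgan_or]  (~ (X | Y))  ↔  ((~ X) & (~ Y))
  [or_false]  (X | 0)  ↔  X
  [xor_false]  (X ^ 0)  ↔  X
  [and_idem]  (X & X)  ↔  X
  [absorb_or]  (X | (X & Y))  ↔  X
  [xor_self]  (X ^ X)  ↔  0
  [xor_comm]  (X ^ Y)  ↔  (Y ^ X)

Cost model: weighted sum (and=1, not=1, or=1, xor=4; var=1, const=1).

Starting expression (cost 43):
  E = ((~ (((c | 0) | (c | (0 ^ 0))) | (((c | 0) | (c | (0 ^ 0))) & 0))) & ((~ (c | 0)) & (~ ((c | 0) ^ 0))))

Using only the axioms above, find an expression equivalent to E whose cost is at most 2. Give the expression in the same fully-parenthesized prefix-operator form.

(~ c)   [cost 2]

1. [absorb_or →] (((c | 0) | (c | (0 ^ 0))) | (((c | 0) | (c | (0 ^ 0))) & 0))  →  ((c | 0) | (c | (0 ^ 0)));  E = ((~ ((c | 0) | (c | (0 ^ 0)))) & ((~ (c | 0)) & (~ ((c | 0) ^ 0))))
2. [demorgan_or →] (~ ((c | 0) | (c | (0 ^ 0))))  →  ((~ (c | 0)) & (~ (c | (0 ^ 0))));  E = (((~ (c | 0)) & (~ (c | (0 ^ 0)))) & ((~ (c | 0)) & (~ ((c | 0) ^ 0))))
3. [xor_false →] (0 ^ 0)  →  0;  E = (((~ (c | 0)) & (~ (c | 0))) & ((~ (c | 0)) & (~ ((c | 0) ^ 0))))
4. [xor_false →] ((c | 0) ^ 0)  →  (c | 0);  E = (((~ (c | 0)) & (~ (c | 0))) & ((~ (c | 0)) & (~ (c | 0))))
5. [and_idem →] (((~ (c | 0)) & (~ (c | 0))) & ((~ (c | 0)) & (~ (c | 0))))  →  ((~ (c | 0)) & (~ (c | 0)))
6. [and_idem →] ((~ (c | 0)) & (~ (c | 0)))  →  (~ (c | 0))
7. [or_false →] (c | 0)  →  c;  cost 2 ≤ 2, done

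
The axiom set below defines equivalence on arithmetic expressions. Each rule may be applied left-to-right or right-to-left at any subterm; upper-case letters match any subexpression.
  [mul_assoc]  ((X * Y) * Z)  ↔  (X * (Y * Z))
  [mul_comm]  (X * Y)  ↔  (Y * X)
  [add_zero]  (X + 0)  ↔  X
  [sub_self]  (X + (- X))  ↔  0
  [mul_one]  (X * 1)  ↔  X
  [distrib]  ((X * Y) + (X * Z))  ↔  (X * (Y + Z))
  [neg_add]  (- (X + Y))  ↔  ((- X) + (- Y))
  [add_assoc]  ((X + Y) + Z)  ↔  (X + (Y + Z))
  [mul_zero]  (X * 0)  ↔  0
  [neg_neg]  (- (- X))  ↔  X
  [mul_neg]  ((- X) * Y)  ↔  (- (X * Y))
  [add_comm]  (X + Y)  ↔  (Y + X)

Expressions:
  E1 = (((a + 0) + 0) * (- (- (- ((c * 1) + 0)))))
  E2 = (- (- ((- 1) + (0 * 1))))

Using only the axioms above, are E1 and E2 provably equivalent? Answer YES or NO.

NO

The axioms are sound identities: if E1 ↔* E2 then E1 and E2 evaluate identically under any assignment.
Under a=0, c=0: E1 evaluates to 0, E2 to -1. Distinct ⇒ no rewrite sequence connects them.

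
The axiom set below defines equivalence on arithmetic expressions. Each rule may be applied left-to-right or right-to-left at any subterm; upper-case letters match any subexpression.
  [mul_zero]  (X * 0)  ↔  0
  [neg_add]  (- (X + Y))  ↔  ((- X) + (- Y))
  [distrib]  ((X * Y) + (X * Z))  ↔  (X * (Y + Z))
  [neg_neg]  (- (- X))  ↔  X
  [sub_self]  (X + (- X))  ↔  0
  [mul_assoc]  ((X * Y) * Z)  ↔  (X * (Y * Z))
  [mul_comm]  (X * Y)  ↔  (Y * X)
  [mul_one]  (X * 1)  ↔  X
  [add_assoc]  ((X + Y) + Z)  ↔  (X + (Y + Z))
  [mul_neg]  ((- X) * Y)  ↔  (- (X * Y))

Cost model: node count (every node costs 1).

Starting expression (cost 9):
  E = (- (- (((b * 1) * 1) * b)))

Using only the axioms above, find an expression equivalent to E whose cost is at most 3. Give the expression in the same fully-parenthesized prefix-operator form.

(b * b)   [cost 3]

1. [mul_one →] (b * 1)  →  b;  E = (- (- ((b * 1) * b)))
2. [neg_neg →] (- (- ((b * 1) * b)))  →  ((b * 1) * b)
3. [mul_one →] (b * 1)  →  b;  cost 3 ≤ 3, done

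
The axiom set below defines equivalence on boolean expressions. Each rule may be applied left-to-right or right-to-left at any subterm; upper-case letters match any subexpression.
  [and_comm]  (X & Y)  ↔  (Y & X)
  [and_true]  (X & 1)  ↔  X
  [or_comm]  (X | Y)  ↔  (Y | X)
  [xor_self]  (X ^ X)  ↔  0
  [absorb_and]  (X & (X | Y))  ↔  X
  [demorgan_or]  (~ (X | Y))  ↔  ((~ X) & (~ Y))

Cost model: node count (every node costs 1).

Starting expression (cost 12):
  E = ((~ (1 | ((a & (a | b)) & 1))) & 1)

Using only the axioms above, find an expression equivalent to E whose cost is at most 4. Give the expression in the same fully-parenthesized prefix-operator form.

(~ (1 | a))   [cost 4]

step 1: absorb_and (→) rewrites (a & (a | b)) into a, now ((~ (1 | (a & 1))) & 1)
step 2: and_true (→) rewrites ((~ (1 | (a & 1))) & 1) into (~ (1 | (a & 1)))
step 3: and_true (→) rewrites (a & 1) into a, reaching cost 4 (bound 4)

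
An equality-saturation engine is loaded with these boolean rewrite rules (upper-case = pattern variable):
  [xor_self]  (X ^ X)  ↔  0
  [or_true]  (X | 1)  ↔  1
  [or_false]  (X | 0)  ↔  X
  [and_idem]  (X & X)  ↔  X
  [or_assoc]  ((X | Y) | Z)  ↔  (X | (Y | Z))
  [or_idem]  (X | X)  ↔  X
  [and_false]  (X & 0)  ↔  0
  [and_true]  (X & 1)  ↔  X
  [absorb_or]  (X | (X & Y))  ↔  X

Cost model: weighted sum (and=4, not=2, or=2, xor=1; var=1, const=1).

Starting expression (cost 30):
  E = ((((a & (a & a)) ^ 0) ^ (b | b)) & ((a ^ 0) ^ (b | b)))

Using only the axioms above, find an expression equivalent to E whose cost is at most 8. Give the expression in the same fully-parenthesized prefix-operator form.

((a ^ 0) ^ (b | b))   [cost 8]

1. [and_idem →] (a & a)  →  a;  E = ((((a & a) ^ 0) ^ (b | b)) & ((a ^ 0) ^ (b | b)))
2. [and_idem →] (a & a)  →  a;  E = (((a ^ 0) ^ (b | b)) & ((a ^ 0) ^ (b | b)))
3. [and_idem →] (((a ^ 0) ^ (b | b)) & ((a ^ 0) ^ (b | b)))  →  ((a ^ 0) ^ (b | b));  cost 8 ≤ 8, done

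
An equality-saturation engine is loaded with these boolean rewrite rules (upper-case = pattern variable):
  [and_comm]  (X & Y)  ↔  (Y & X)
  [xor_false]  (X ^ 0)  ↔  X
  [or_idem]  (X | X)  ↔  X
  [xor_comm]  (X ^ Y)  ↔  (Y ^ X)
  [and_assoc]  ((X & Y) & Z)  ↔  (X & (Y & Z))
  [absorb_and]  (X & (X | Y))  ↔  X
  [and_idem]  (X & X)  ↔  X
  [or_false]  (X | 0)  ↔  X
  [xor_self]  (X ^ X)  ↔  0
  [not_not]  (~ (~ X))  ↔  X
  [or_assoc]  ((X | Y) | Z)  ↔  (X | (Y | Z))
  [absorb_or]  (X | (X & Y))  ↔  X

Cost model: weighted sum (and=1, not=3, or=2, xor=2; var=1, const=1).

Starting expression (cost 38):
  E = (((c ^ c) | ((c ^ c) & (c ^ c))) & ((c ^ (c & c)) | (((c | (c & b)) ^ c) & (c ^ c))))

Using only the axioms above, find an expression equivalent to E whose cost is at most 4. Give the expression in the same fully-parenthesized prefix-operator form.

(c ^ c)   [cost 4]

1. [absorb_or →] (c | (c & b))  →  c;  E = (((c ^ c) | ((c ^ c) & (c ^ c))) & ((c ^ (c & c)) | ((c ^ c) & (c ^ c))))
2. [and_idem →] (c & c)  →  c;  E = (((c ^ c) | ((c ^ c) & (c ^ c))) & ((c ^ c) | ((c ^ c) & (c ^ c))))
3. [and_idem →] (((c ^ c) | ((c ^ c) & (c ^ c))) & ((c ^ c) | ((c ^ c) & (c ^ c))))  →  ((c ^ c) | ((c ^ c) & (c ^ c)))
4. [and_idem →] ((c ^ c) & (c ^ c))  →  (c ^ c);  E = ((c ^ c) | (c ^ c))
5. [or_idem →] ((c ^ c) | (c ^ c))  →  (c ^ c);  cost 4 ≤ 4, done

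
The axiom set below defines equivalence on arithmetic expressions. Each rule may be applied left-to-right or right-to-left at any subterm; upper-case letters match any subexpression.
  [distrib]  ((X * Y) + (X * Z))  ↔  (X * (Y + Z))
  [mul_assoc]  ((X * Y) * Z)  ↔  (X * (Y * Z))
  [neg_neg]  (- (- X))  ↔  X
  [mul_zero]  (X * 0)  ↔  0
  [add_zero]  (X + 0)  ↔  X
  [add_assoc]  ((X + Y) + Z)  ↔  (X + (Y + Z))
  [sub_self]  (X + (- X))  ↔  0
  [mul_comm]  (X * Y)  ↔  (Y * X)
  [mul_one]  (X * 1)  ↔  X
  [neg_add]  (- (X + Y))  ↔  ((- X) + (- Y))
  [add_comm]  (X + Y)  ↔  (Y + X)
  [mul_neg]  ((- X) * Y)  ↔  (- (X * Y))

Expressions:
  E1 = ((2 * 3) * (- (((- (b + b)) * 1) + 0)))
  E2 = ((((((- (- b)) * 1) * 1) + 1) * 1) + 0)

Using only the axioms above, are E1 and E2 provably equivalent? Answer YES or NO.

The axioms are sound identities: if E1 ↔* E2 then E1 and E2 evaluate identically under any assignment.
Under b=0: E1 evaluates to 0, E2 to 1. Distinct ⇒ no rewrite sequence connects them.

NO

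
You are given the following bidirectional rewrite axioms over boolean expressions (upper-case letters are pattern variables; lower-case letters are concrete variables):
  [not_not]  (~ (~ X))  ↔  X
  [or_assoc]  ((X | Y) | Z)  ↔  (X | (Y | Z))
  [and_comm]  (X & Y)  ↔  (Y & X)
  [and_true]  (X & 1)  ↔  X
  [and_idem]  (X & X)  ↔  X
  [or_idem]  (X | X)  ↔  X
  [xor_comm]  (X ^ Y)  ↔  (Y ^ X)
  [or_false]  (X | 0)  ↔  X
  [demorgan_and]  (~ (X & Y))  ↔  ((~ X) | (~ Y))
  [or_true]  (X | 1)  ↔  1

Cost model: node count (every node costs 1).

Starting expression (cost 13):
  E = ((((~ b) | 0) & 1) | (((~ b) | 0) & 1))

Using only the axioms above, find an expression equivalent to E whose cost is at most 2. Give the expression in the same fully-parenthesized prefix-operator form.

step 1: or_idem (→) rewrites ((((~ b) | 0) & 1) | (((~ b) | 0) & 1)) into (((~ b) | 0) & 1)
step 2: or_false (→) rewrites ((~ b) | 0) into (~ b), now ((~ b) & 1)
step 3: and_true (→) rewrites ((~ b) & 1) into (~ b), reaching cost 2 (bound 2)

(~ b)   [cost 2]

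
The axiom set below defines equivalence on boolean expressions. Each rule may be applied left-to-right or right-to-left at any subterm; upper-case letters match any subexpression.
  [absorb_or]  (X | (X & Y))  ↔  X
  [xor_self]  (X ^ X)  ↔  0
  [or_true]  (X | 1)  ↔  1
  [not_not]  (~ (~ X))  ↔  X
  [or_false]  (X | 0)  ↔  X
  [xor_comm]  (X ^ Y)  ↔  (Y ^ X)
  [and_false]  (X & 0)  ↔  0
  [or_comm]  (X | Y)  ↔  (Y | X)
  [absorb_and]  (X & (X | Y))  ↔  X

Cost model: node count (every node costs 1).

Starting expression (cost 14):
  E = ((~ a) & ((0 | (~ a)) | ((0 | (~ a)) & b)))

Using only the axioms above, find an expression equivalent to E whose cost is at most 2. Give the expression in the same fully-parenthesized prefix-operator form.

(~ a)   [cost 2]

1. [absorb_or →] ((0 | (~ a)) | ((0 | (~ a)) & b))  →  (0 | (~ a));  E = ((~ a) & (0 | (~ a)))
2. [or_comm →] (0 | (~ a))  →  ((~ a) | 0);  E = ((~ a) & ((~ a) | 0))
3. [absorb_and →] ((~ a) & ((~ a) | 0))  →  (~ a);  cost 2 ≤ 2, done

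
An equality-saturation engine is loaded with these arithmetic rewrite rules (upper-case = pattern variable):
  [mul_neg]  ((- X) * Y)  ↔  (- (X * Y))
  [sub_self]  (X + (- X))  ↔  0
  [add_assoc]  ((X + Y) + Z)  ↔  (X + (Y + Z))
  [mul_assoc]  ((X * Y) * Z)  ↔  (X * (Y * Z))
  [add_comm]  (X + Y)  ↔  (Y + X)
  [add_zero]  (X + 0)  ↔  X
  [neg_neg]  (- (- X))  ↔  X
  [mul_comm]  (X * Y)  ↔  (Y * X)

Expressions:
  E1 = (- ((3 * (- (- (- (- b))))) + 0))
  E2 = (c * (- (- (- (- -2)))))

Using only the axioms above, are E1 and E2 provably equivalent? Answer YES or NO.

NO

The axioms are sound identities: if E1 ↔* E2 then E1 and E2 evaluate identically under any assignment.
Under b=0, c=1: E1 evaluates to 0, E2 to -2. Distinct ⇒ no rewrite sequence connects them.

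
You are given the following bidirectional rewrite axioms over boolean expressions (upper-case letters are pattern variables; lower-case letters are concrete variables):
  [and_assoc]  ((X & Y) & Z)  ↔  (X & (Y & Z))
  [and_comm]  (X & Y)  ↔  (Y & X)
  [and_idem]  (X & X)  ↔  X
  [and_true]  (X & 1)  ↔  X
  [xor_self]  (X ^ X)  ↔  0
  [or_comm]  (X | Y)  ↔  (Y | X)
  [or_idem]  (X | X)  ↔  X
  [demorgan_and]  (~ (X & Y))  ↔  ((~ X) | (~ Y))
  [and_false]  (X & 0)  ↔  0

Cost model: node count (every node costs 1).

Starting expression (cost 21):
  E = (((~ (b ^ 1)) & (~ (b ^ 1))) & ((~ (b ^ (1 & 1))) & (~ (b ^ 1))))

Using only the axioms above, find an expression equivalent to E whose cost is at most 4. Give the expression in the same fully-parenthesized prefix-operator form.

(~ (b ^ 1))   [cost 4]

step 1: and_true (→) rewrites (1 & 1) into 1, now (((~ (b ^ 1)) & (~ (b ^ 1))) & ((~ (b ^ 1)) & (~ (b ^ 1))))
step 2: and_idem (→) rewrites (((~ (b ^ 1)) & (~ (b ^ 1))) & ((~ (b ^ 1)) & (~ (b ^ 1)))) into ((~ (b ^ 1)) & (~ (b ^ 1)))
step 3: and_idem (→) rewrites ((~ (b ^ 1)) & (~ (b ^ 1))) into (~ (b ^ 1)), reaching cost 4 (bound 4)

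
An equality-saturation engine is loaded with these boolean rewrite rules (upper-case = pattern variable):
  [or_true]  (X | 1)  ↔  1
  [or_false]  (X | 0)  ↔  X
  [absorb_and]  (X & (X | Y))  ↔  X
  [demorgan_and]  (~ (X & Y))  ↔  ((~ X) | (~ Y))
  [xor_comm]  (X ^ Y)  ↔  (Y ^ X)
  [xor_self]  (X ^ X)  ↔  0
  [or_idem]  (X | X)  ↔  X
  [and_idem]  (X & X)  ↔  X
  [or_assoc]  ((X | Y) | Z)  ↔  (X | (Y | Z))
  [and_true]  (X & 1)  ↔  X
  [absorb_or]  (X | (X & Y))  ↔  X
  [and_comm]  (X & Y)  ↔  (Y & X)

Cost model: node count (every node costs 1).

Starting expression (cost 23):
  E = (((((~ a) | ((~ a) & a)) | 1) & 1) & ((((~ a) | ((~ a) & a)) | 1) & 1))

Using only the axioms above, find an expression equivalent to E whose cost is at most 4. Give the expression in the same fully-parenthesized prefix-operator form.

(1) (((((~ a) | ((~ a) & a)) | 1) & 1) & ((((~ a) | ((~ a) & a)) | 1) & 1))  =[and_idem →]=  ((((~ a) | ((~ a) & a)) | 1) & 1)
(2) ((~ a) | ((~ a) & a))  =[absorb_or →]=  (~ a)    ⊢ (((~ a) | 1) & 1)
(3) (((~ a) | 1) & 1)  =[and_true →]=  ((~ a) | 1)    ⊢ cost 4, within 4

((~ a) | 1)   [cost 4]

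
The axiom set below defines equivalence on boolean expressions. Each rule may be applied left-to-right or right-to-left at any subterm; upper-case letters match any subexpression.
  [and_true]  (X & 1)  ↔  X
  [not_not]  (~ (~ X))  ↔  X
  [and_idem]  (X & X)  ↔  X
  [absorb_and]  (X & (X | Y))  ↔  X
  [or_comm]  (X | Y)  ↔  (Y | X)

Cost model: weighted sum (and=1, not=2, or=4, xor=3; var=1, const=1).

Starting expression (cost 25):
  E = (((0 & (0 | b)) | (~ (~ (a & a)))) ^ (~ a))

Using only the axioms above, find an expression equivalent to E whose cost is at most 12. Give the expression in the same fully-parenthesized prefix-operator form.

((0 | a) ^ (~ a))   [cost 12]

(1) (0 & (0 | b))  =[absorb_and →]=  0    ⊢ ((0 | (~ (~ (a & a)))) ^ (~ a))
(2) (~ (~ (a & a)))  =[not_not →]=  (a & a)    ⊢ ((0 | (a & a)) ^ (~ a))
(3) (a & a)  =[and_idem →]=  a    ⊢ cost 12, within 12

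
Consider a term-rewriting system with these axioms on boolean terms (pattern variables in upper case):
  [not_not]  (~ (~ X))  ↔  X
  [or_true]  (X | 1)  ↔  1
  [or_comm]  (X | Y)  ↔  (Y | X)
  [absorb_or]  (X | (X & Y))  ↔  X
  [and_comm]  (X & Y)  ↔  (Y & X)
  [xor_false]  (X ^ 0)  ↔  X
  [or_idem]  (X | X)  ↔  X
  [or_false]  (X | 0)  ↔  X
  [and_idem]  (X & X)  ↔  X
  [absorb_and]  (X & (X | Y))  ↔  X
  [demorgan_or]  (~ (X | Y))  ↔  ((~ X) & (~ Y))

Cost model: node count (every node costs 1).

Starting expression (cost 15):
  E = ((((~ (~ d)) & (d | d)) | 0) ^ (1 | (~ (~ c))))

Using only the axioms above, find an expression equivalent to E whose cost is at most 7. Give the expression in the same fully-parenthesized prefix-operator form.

(1) (~ (~ d))  =[not_not →]=  d    ⊢ (((d & (d | d)) | 0) ^ (1 | (~ (~ c))))
(2) (d & (d | d))  =[absorb_and →]=  d    ⊢ ((d | 0) ^ (1 | (~ (~ c))))
(3) (~ (~ c))  =[not_not →]=  c    ⊢ cost 7, within 7

((d | 0) ^ (1 | c))   [cost 7]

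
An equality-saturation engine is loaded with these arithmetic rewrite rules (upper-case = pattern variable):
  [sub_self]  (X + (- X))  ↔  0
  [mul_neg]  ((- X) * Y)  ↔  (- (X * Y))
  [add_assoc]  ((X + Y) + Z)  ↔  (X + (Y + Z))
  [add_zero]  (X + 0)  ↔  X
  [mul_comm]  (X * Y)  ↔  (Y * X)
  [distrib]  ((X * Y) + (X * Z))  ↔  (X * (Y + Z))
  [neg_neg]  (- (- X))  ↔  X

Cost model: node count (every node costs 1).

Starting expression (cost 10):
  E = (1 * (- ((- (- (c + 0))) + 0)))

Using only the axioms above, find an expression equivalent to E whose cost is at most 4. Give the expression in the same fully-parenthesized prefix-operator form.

(1 * (- c))   [cost 4]

step 1: add_zero (→) rewrites (c + 0) into c, now (1 * (- ((- (- c)) + 0)))
step 2: add_zero (→) rewrites ((- (- c)) + 0) into (- (- c)), now (1 * (- (- (- c))))
step 3: neg_neg (→) rewrites (- (- (- c))) into (- c), reaching cost 4 (bound 4)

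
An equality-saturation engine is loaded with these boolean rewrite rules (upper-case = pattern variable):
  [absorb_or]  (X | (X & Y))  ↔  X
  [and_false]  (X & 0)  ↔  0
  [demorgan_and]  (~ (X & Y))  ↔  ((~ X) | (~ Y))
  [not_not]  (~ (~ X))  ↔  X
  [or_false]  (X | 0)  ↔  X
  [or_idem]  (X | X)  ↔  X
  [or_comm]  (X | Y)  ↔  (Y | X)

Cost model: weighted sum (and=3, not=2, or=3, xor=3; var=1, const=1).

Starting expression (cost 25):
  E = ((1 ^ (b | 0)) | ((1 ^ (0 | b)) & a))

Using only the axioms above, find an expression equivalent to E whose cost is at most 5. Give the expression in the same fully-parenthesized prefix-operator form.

1. [or_comm →] (0 | b)  →  (b | 0);  E = ((1 ^ (b | 0)) | ((1 ^ (b | 0)) & a))
2. [absorb_or →] ((1 ^ (b | 0)) | ((1 ^ (b | 0)) & a))  →  (1 ^ (b | 0))
3. [or_false →] (b | 0)  →  b;  cost 5 ≤ 5, done

(1 ^ b)   [cost 5]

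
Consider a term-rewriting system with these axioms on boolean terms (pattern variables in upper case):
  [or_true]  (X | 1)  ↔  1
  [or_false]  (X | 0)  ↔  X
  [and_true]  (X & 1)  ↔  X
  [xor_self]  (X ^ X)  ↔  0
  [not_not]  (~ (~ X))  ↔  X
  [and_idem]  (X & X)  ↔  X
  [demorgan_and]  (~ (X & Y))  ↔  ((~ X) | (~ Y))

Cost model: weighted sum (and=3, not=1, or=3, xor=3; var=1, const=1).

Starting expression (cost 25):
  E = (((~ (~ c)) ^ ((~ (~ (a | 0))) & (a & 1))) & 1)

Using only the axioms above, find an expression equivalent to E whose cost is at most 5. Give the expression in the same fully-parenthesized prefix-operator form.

(c ^ a)   [cost 5]

1. [and_true →] (((~ (~ c)) ^ ((~ (~ (a | 0))) & (a & 1))) & 1)  →  ((~ (~ c)) ^ ((~ (~ (a | 0))) & (a & 1)))
2. [not_not →] (~ (~ c))  →  c;  E = (c ^ ((~ (~ (a | 0))) & (a & 1)))
3. [or_false →] (a | 0)  →  a;  E = (c ^ ((~ (~ a)) & (a & 1)))
4. [and_true →] (a & 1)  →  a;  E = (c ^ ((~ (~ a)) & a))
5. [not_not →] (~ (~ a))  →  a;  E = (c ^ (a & a))
6. [and_idem →] (a & a)  →  a;  cost 5 ≤ 5, done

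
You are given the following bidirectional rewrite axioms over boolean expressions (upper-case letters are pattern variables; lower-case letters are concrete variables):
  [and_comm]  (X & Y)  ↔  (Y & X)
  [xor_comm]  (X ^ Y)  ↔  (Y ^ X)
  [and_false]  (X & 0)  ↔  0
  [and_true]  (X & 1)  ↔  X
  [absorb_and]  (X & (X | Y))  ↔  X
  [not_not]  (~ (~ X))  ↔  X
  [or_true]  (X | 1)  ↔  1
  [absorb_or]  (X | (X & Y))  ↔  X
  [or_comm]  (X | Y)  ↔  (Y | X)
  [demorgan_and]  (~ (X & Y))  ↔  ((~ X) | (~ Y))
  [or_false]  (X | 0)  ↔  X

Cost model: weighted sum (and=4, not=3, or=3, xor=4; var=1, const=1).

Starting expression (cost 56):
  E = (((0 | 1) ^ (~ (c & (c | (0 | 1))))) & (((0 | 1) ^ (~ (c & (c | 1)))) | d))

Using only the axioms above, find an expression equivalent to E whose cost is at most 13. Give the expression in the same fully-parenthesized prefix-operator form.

((0 | 1) ^ (~ c))   [cost 13]

(1) (0 | 1)  =[or_true →]=  1    ⊢ (((0 | 1) ^ (~ (c & (c | 1)))) & (((0 | 1) ^ (~ (c & (c | 1)))) | d))
(2) (((0 | 1) ^ (~ (c & (c | 1)))) & (((0 | 1) ^ (~ (c & (c | 1)))) | d))  =[absorb_and →]=  ((0 | 1) ^ (~ (c & (c | 1))))
(3) (c & (c | 1))  =[absorb_and →]=  c    ⊢ cost 13, within 13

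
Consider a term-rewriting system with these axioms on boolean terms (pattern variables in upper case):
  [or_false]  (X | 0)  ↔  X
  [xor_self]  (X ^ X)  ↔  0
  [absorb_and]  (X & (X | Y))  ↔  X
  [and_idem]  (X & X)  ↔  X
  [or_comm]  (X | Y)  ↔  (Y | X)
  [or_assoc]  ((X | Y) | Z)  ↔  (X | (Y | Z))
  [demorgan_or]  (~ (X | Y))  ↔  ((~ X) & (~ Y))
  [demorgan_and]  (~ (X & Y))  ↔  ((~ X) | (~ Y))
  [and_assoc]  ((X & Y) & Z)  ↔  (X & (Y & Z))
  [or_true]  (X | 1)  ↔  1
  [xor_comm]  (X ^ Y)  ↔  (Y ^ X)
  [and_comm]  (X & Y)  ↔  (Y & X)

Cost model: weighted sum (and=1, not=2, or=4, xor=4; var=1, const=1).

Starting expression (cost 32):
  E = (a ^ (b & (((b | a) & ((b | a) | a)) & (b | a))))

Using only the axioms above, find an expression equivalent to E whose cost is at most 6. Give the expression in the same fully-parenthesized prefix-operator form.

1. [absorb_and →] ((b | a) & ((b | a) | a))  →  (b | a);  E = (a ^ (b & ((b | a) & (b | a))))
2. [and_idem →] ((b | a) & (b | a))  →  (b | a);  E = (a ^ (b & (b | a)))
3. [absorb_and →] (b & (b | a))  →  b;  cost 6 ≤ 6, done

(a ^ b)   [cost 6]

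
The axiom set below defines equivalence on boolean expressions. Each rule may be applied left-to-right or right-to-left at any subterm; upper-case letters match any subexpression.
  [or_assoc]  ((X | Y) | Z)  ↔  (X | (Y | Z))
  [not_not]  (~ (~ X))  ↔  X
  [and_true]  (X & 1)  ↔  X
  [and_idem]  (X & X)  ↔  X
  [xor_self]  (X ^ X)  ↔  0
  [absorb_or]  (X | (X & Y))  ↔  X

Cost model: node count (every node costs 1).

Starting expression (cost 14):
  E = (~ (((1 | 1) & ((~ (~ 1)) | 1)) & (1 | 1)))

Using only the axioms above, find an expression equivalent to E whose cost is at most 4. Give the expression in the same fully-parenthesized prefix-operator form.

1. [not_not →] (~ (~ 1))  →  1;  E = (~ (((1 | 1) & (1 | 1)) & (1 | 1)))
2. [and_idem →] ((1 | 1) & (1 | 1))  →  (1 | 1);  E = (~ ((1 | 1) & (1 | 1)))
3. [and_idem →] ((1 | 1) & (1 | 1))  →  (1 | 1);  cost 4 ≤ 4, done

(~ (1 | 1))   [cost 4]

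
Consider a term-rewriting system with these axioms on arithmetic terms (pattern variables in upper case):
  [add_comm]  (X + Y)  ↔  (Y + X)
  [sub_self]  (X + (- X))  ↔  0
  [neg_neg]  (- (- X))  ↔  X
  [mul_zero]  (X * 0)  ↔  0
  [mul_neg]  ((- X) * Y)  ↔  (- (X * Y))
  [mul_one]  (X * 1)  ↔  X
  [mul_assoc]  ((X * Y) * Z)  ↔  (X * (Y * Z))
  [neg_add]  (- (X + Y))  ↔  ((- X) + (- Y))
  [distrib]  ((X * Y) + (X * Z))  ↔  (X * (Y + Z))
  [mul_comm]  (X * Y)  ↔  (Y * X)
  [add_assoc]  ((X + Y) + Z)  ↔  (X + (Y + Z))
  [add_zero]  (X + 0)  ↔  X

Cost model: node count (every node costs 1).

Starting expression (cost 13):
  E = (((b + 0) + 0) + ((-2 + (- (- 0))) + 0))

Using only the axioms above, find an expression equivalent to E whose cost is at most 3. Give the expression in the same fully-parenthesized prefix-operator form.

(b + -2)   [cost 3]

1. [neg_neg →] (- (- 0))  →  0;  E = (((b + 0) + 0) + ((-2 + 0) + 0))
2. [add_zero →] (b + 0)  →  b;  E = ((b + 0) + ((-2 + 0) + 0))
3. [add_zero →] (b + 0)  →  b;  E = (b + ((-2 + 0) + 0))
4. [add_zero →] (-2 + 0)  →  -2;  E = (b + (-2 + 0))
5. [add_zero →] (-2 + 0)  →  -2;  cost 3 ≤ 3, done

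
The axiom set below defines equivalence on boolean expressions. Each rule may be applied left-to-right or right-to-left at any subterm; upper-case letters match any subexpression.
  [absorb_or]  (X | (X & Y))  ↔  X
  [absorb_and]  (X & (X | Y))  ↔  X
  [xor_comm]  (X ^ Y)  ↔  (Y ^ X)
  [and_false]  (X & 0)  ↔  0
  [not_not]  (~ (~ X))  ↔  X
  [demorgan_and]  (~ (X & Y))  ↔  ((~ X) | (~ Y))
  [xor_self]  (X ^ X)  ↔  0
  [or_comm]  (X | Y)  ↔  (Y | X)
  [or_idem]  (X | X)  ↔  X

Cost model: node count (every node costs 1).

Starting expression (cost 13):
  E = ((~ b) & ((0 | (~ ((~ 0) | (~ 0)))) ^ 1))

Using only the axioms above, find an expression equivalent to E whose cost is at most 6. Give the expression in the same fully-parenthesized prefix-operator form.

(1) ((~ 0) | (~ 0))  =[or_idem →]=  (~ 0)    ⊢ ((~ b) & ((0 | (~ (~ 0))) ^ 1))
(2) (~ (~ 0))  =[not_not →]=  0    ⊢ ((~ b) & ((0 | 0) ^ 1))
(3) (0 | 0)  =[or_idem →]=  0    ⊢ cost 6, within 6

((~ b) & (0 ^ 1))   [cost 6]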